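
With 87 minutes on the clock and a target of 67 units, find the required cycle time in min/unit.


Formula: CT = Available Time / Number of Units
CT = 87 min / 67 units
CT = 1.3 min/unit

1.3 min/unit


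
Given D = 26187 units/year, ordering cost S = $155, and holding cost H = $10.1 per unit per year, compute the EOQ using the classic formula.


Formula: EOQ = sqrt(2 * D * S / H)
Numerator: 2 * 26187 * 155 = 8117970
2DS/H = 8117970 / 10.1 = 803759.4
EOQ = sqrt(803759.4) = 896.5 units

896.5 units


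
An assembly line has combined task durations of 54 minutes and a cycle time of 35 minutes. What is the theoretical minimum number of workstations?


Formula: N_min = ceil(Sum of Task Times / Cycle Time)
N_min = ceil(54 min / 35 min) = ceil(1.5429)
N_min = 2 stations

2


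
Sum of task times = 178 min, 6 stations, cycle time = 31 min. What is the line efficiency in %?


Formula: Efficiency = Sum of Task Times / (N_stations * CT) * 100
Total station capacity = 6 stations * 31 min = 186 min
Efficiency = 178 / 186 * 100 = 95.7%

95.7%


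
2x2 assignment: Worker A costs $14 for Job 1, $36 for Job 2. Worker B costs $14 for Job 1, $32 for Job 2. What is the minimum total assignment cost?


Option 1: A->1 + B->2 = $14 + $32 = $46
Option 2: A->2 + B->1 = $36 + $14 = $50
Min cost = min($46, $50) = $46

$46


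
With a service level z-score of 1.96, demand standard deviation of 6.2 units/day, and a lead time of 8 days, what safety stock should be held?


Formula: SS = z * sigma_d * sqrt(LT)
sqrt(LT) = sqrt(8) = 2.8284
SS = 1.96 * 6.2 * 2.8284
SS = 34.4 units

34.4 units


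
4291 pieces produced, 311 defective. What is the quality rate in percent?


Formula: Quality Rate = Good Pieces / Total Pieces * 100
Good pieces = 4291 - 311 = 3980
QR = 3980 / 4291 * 100 = 92.8%

92.8%


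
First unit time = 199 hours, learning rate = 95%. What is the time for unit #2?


Formula: T_n = T_1 * (learning_rate)^(log2(n)) where learning_rate = rate/100
Doublings = log2(2) = 1
T_n = 199 * 0.95^1
T_n = 199 * 0.95 = 189.1 hours

189.1 hours


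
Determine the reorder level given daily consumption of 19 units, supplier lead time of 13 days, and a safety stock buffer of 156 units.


Formula: ROP = (Daily Demand * Lead Time) + Safety Stock
Demand during lead time = 19 * 13 = 247 units
ROP = 247 + 156 = 403 units

403 units


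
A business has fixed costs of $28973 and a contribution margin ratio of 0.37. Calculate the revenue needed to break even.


Formula: BER = Fixed Costs / Contribution Margin Ratio
BER = $28973 / 0.37
BER = $78305.41 (to the nearest cent)

$78305.41


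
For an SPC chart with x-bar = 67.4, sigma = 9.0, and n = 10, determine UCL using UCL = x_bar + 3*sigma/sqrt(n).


UCL = 67.4 + 3 * 9.0 / sqrt(10)

75.94


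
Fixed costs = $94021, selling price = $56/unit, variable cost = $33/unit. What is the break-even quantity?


Formula: BEQ = Fixed Costs / (Price - Variable Cost)
Contribution margin = $56 - $33 = $23/unit
BEQ = ceil($94021 / $23/unit) = ceil(4087.87) = 4088 units

4088 units


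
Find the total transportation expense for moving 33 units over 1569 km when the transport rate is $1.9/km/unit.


TC = dist * cost * units = 1569 * 1.9 * 33 = $98376.30

$98376.30


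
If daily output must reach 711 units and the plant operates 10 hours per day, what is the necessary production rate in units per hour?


Formula: Production Rate = Daily Demand / Available Hours
Rate = 711 units/day / 10 hours/day
Rate = 71.1 units/hour

71.1 units/hour


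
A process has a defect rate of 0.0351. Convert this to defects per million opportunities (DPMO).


DPMO = defect_rate * 1000000 = 0.0351 * 1000000

35100


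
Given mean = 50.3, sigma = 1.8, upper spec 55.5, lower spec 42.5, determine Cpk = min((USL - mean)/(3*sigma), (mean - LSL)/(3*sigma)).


Cpu = (55.5 - 50.3) / (3 * 1.8) = 0.96
Cpl = (50.3 - 42.5) / (3 * 1.8) = 1.44
Cpk = min(0.96, 1.44) = 0.96

0.96


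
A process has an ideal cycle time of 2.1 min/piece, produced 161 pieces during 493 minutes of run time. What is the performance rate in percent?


Formula: Performance = (Ideal CT * Total Count) / Run Time * 100
Ideal output time = 2.1 * 161 = 338.1 min
Performance = 338.1 / 493 * 100 = 68.6%

68.6%


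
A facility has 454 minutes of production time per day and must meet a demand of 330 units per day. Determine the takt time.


Formula: Takt Time = Available Production Time / Customer Demand
Takt = 454 min/day / 330 units/day
Takt = 1.38 min/unit

1.38 min/unit


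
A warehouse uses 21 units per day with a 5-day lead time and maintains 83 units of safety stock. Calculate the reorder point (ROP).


Formula: ROP = (Daily Demand * Lead Time) + Safety Stock
Demand during lead time = 21 * 5 = 105 units
ROP = 105 + 83 = 188 units

188 units


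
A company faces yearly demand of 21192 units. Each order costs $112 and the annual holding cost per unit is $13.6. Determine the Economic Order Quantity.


Formula: EOQ = sqrt(2 * D * S / H)
Numerator: 2 * 21192 * 112 = 4747008
2DS/H = 4747008 / 13.6 = 349044.7
EOQ = sqrt(349044.7) = 590.8 units

590.8 units


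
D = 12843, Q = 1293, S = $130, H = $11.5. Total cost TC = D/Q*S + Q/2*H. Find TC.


TC = 12843/1293 * 130 + 1293/2 * 11.5

$8726.00


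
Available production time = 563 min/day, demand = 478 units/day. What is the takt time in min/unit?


Formula: Takt Time = Available Production Time / Customer Demand
Takt = 563 min/day / 478 units/day
Takt = 1.18 min/unit

1.18 min/unit


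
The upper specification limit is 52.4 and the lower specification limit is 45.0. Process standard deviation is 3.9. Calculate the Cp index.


Cp = (52.4 - 45.0) / (6 * 3.9)

0.32


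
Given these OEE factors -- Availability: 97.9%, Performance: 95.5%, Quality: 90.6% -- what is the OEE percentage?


Formula: OEE = Availability * Performance * Quality / 10000
A * P = 97.9% * 95.5% / 100 = 93.49%
OEE = 93.49% * 90.6% / 100 = 84.7%

84.7%


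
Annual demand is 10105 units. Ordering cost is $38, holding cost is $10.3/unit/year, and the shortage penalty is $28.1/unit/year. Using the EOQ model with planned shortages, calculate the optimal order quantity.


Formula: EOQ* = sqrt(2DS/H) * sqrt((H+P)/P)
Base EOQ = sqrt(2*10105*38/10.3) = 273.06 units
Correction = sqrt((10.3+28.1)/28.1) = 1.16899
EOQ* = 273.06 * 1.16899 = 319.2 units

319.2 units


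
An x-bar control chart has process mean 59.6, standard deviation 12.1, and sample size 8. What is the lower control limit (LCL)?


LCL = 59.6 - 3 * 12.1 / sqrt(8)

46.77


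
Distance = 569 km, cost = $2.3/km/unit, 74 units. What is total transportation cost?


TC = dist * cost * units = 569 * 2.3 * 74 = $96843.80

$96843.80


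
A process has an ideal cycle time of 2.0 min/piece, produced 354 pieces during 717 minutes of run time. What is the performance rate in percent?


Formula: Performance = (Ideal CT * Total Count) / Run Time * 100
Ideal output time = 2.0 * 354 = 708.0 min
Performance = 708.0 / 717 * 100 = 98.7%

98.7%


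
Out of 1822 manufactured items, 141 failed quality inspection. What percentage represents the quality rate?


Formula: Quality Rate = Good Pieces / Total Pieces * 100
Good pieces = 1822 - 141 = 1681
QR = 1681 / 1822 * 100 = 92.3%

92.3%


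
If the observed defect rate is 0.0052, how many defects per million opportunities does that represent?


DPMO = defect_rate * 1000000 = 0.0052 * 1000000

5200


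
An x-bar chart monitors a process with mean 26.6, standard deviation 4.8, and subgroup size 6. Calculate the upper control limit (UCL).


UCL = 26.6 + 3 * 4.8 / sqrt(6)

32.48


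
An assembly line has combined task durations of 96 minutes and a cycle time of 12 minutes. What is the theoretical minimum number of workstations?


Formula: N_min = ceil(Sum of Task Times / Cycle Time)
N_min = ceil(96 min / 12 min) = ceil(8.0)
N_min = 8 stations

8


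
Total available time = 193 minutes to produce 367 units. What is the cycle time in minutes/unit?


Formula: CT = Available Time / Number of Units
CT = 193 min / 367 units
CT = 0.53 min/unit

0.53 min/unit


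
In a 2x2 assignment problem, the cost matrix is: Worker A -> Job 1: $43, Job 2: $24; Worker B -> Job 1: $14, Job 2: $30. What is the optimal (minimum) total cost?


Option 1: A->1 + B->2 = $43 + $30 = $73
Option 2: A->2 + B->1 = $24 + $14 = $38
Min cost = min($73, $38) = $38

$38


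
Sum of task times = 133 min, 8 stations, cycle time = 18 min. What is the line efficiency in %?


Formula: Efficiency = Sum of Task Times / (N_stations * CT) * 100
Total station capacity = 8 stations * 18 min = 144 min
Efficiency = 133 / 144 * 100 = 92.4%

92.4%


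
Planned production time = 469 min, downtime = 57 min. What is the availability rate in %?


Formula: Availability = (Planned Time - Downtime) / Planned Time * 100
Uptime = 469 - 57 = 412 min
Availability = 412 / 469 * 100 = 87.8%

87.8%


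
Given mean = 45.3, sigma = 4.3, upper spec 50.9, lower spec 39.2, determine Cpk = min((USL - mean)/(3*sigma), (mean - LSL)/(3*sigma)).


Cpu = (50.9 - 45.3) / (3 * 4.3) = 0.43
Cpl = (45.3 - 39.2) / (3 * 4.3) = 0.47
Cpk = min(0.43, 0.47) = 0.43

0.43


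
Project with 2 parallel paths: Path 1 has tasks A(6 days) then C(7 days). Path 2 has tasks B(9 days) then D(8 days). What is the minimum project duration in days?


Path 1 = 6 + 7 = 13 days
Path 2 = 9 + 8 = 17 days
Duration = max(13, 17) = 17 days

17 days


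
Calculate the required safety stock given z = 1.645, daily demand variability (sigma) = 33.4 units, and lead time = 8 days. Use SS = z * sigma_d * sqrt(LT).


Formula: SS = z * sigma_d * sqrt(LT)
sqrt(LT) = sqrt(8) = 2.8284
SS = 1.645 * 33.4 * 2.8284
SS = 155.4 units

155.4 units


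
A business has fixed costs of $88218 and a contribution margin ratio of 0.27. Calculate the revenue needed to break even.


Formula: BER = Fixed Costs / Contribution Margin Ratio
BER = $88218 / 0.27
BER = $326733.33 (to the nearest cent)

$326733.33


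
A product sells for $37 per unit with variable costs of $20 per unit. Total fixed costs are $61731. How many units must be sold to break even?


Formula: BEQ = Fixed Costs / (Price - Variable Cost)
Contribution margin = $37 - $20 = $17/unit
BEQ = ceil($61731 / $17/unit) = ceil(3631.24) = 3632 units

3632 units


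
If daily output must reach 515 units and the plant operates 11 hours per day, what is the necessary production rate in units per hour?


Formula: Production Rate = Daily Demand / Available Hours
Rate = 515 units/day / 11 hours/day
Rate = 46.8 units/hour

46.8 units/hour


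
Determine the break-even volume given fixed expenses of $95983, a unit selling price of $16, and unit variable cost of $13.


Formula: BEQ = Fixed Costs / (Price - Variable Cost)
Contribution margin = $16 - $13 = $3/unit
BEQ = ceil($95983 / $3/unit) = ceil(31994.33) = 31995 units

31995 units


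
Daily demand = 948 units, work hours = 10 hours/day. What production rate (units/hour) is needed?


Formula: Production Rate = Daily Demand / Available Hours
Rate = 948 units/day / 10 hours/day
Rate = 94.8 units/hour

94.8 units/hour


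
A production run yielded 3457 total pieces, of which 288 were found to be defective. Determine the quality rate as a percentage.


Formula: Quality Rate = Good Pieces / Total Pieces * 100
Good pieces = 3457 - 288 = 3169
QR = 3169 / 3457 * 100 = 91.7%

91.7%


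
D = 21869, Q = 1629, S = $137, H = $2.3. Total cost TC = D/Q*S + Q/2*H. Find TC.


TC = 21869/1629 * 137 + 1629/2 * 2.3

$3712.55


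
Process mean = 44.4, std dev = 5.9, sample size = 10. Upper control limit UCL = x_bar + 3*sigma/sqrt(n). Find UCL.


UCL = 44.4 + 3 * 5.9 / sqrt(10)

50.0


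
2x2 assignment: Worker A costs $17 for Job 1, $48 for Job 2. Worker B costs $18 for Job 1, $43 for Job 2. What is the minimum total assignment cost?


Option 1: A->1 + B->2 = $17 + $43 = $60
Option 2: A->2 + B->1 = $48 + $18 = $66
Min cost = min($60, $66) = $60

$60


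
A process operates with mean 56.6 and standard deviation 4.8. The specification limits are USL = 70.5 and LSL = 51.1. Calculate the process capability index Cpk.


Cpu = (70.5 - 56.6) / (3 * 4.8) = 0.97
Cpl = (56.6 - 51.1) / (3 * 4.8) = 0.38
Cpk = min(0.97, 0.38) = 0.38

0.38


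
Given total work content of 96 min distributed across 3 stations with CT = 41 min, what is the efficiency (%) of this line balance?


Formula: Efficiency = Sum of Task Times / (N_stations * CT) * 100
Total station capacity = 3 stations * 41 min = 123 min
Efficiency = 96 / 123 * 100 = 78.0%

78.0%


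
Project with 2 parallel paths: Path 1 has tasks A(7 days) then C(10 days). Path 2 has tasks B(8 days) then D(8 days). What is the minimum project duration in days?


Path 1 = 7 + 10 = 17 days
Path 2 = 8 + 8 = 16 days
Duration = max(17, 16) = 17 days

17 days


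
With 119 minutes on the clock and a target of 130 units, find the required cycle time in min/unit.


Formula: CT = Available Time / Number of Units
CT = 119 min / 130 units
CT = 0.92 min/unit

0.92 min/unit


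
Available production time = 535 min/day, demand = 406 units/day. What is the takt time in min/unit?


Formula: Takt Time = Available Production Time / Customer Demand
Takt = 535 min/day / 406 units/day
Takt = 1.32 min/unit

1.32 min/unit


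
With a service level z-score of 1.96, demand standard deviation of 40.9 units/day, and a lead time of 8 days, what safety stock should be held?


Formula: SS = z * sigma_d * sqrt(LT)
sqrt(LT) = sqrt(8) = 2.8284
SS = 1.96 * 40.9 * 2.8284
SS = 226.7 units

226.7 units


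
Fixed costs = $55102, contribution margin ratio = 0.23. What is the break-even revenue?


Formula: BER = Fixed Costs / Contribution Margin Ratio
BER = $55102 / 0.23
BER = $239573.91 (to the nearest cent)

$239573.91


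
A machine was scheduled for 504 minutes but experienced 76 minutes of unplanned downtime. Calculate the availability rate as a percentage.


Formula: Availability = (Planned Time - Downtime) / Planned Time * 100
Uptime = 504 - 76 = 428 min
Availability = 428 / 504 * 100 = 84.9%

84.9%


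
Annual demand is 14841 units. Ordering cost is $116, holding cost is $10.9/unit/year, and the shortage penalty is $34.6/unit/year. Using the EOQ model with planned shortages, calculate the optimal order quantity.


Formula: EOQ* = sqrt(2DS/H) * sqrt((H+P)/P)
Base EOQ = sqrt(2*14841*116/10.9) = 562.03 units
Correction = sqrt((10.9+34.6)/34.6) = 1.14675
EOQ* = 562.03 * 1.14675 = 644.5 units

644.5 units


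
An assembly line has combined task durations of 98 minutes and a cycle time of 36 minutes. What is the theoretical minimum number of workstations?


Formula: N_min = ceil(Sum of Task Times / Cycle Time)
N_min = ceil(98 min / 36 min) = ceil(2.7222)
N_min = 3 stations

3


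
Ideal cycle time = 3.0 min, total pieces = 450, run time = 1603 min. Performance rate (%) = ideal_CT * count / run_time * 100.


Formula: Performance = (Ideal CT * Total Count) / Run Time * 100
Ideal output time = 3.0 * 450 = 1350.0 min
Performance = 1350.0 / 1603 * 100 = 84.2%

84.2%


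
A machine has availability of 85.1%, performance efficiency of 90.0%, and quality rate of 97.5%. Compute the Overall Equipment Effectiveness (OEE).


Formula: OEE = Availability * Performance * Quality / 10000
A * P = 85.1% * 90.0% / 100 = 76.59%
OEE = 76.59% * 97.5% / 100 = 74.7%

74.7%


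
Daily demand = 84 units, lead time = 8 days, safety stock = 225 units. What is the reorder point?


Formula: ROP = (Daily Demand * Lead Time) + Safety Stock
Demand during lead time = 84 * 8 = 672 units
ROP = 672 + 225 = 897 units

897 units


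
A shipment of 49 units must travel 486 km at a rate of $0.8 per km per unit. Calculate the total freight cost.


TC = dist * cost * units = 486 * 0.8 * 49 = $19051.20

$19051.20


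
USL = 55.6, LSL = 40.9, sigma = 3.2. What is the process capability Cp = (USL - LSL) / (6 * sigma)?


Cp = (55.6 - 40.9) / (6 * 3.2)

0.77


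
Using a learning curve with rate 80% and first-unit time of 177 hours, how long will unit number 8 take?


Formula: T_n = T_1 * (learning_rate)^(log2(n)) where learning_rate = rate/100
Doublings = log2(8) = 3
T_n = 177 * 0.8^3
T_n = 177 * 0.512 = 90.6 hours

90.6 hours


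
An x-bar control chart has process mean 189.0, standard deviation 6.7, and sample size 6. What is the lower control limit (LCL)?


LCL = 189.0 - 3 * 6.7 / sqrt(6)

180.79


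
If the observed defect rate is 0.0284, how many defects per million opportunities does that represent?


DPMO = defect_rate * 1000000 = 0.0284 * 1000000

28400


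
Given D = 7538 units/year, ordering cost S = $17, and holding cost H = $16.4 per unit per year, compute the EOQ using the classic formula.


Formula: EOQ = sqrt(2 * D * S / H)
Numerator: 2 * 7538 * 17 = 256292
2DS/H = 256292 / 16.4 = 15627.6
EOQ = sqrt(15627.6) = 125.0 units

125.0 units


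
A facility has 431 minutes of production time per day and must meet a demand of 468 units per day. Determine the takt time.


Formula: Takt Time = Available Production Time / Customer Demand
Takt = 431 min/day / 468 units/day
Takt = 0.92 min/unit

0.92 min/unit


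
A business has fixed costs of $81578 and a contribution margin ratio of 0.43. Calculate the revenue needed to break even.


Formula: BER = Fixed Costs / Contribution Margin Ratio
BER = $81578 / 0.43
BER = $189716.28 (to the nearest cent)

$189716.28


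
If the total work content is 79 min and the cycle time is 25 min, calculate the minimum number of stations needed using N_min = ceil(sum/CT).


Formula: N_min = ceil(Sum of Task Times / Cycle Time)
N_min = ceil(79 min / 25 min) = ceil(3.16)
N_min = 4 stations

4


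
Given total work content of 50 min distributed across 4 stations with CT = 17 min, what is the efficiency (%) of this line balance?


Formula: Efficiency = Sum of Task Times / (N_stations * CT) * 100
Total station capacity = 4 stations * 17 min = 68 min
Efficiency = 50 / 68 * 100 = 73.5%

73.5%


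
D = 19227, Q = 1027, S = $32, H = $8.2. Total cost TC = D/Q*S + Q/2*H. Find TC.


TC = 19227/1027 * 32 + 1027/2 * 8.2

$4809.79


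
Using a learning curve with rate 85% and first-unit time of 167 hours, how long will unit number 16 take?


Formula: T_n = T_1 * (learning_rate)^(log2(n)) where learning_rate = rate/100
Doublings = log2(16) = 4
T_n = 167 * 0.85^4
T_n = 167 * 0.522 = 87.2 hours

87.2 hours


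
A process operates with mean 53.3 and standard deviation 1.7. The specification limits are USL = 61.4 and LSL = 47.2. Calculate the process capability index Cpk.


Cpu = (61.4 - 53.3) / (3 * 1.7) = 1.59
Cpl = (53.3 - 47.2) / (3 * 1.7) = 1.2
Cpk = min(1.59, 1.2) = 1.2

1.2


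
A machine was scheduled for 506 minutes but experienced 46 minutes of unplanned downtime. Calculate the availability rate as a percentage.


Formula: Availability = (Planned Time - Downtime) / Planned Time * 100
Uptime = 506 - 46 = 460 min
Availability = 460 / 506 * 100 = 90.9%

90.9%


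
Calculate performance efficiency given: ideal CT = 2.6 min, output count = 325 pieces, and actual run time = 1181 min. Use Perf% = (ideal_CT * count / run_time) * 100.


Formula: Performance = (Ideal CT * Total Count) / Run Time * 100
Ideal output time = 2.6 * 325 = 845.0 min
Performance = 845.0 / 1181 * 100 = 71.5%

71.5%


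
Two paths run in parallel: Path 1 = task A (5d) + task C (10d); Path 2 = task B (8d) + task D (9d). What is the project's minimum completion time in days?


Path 1 = 5 + 10 = 15 days
Path 2 = 8 + 9 = 17 days
Duration = max(15, 17) = 17 days

17 days


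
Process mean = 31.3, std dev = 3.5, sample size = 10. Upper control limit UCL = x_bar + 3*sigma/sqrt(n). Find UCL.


UCL = 31.3 + 3 * 3.5 / sqrt(10)

34.62


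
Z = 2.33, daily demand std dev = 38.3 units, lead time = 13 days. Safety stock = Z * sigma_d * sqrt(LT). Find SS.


Formula: SS = z * sigma_d * sqrt(LT)
sqrt(LT) = sqrt(13) = 3.6056
SS = 2.33 * 38.3 * 3.6056
SS = 321.8 units

321.8 units


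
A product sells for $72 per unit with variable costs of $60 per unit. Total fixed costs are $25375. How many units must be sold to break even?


Formula: BEQ = Fixed Costs / (Price - Variable Cost)
Contribution margin = $72 - $60 = $12/unit
BEQ = ceil($25375 / $12/unit) = ceil(2114.58) = 2115 units

2115 units


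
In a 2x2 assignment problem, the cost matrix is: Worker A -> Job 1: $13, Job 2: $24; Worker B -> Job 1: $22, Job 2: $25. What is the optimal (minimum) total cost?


Option 1: A->1 + B->2 = $13 + $25 = $38
Option 2: A->2 + B->1 = $24 + $22 = $46
Min cost = min($38, $46) = $38

$38


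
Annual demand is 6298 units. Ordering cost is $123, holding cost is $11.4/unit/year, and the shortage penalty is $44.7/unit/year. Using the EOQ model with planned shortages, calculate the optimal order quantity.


Formula: EOQ* = sqrt(2DS/H) * sqrt((H+P)/P)
Base EOQ = sqrt(2*6298*123/11.4) = 368.65 units
Correction = sqrt((11.4+44.7)/44.7) = 1.12028
EOQ* = 368.65 * 1.12028 = 413.0 units

413.0 units


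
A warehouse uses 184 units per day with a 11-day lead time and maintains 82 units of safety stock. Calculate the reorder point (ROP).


Formula: ROP = (Daily Demand * Lead Time) + Safety Stock
Demand during lead time = 184 * 11 = 2024 units
ROP = 2024 + 82 = 2106 units

2106 units


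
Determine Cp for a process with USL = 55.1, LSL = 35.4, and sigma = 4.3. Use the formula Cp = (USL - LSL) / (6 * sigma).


Cp = (55.1 - 35.4) / (6 * 4.3)

0.76


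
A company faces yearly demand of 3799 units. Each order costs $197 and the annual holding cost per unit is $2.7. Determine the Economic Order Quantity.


Formula: EOQ = sqrt(2 * D * S / H)
Numerator: 2 * 3799 * 197 = 1496806
2DS/H = 1496806 / 2.7 = 554372.6
EOQ = sqrt(554372.6) = 744.6 units

744.6 units


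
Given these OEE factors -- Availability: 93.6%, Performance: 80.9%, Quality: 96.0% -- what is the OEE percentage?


Formula: OEE = Availability * Performance * Quality / 10000
A * P = 93.6% * 80.9% / 100 = 75.72%
OEE = 75.72% * 96.0% / 100 = 72.7%

72.7%


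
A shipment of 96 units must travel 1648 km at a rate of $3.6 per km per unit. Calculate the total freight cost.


TC = dist * cost * units = 1648 * 3.6 * 96 = $569548.80

$569548.80


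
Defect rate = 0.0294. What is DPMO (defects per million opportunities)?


DPMO = defect_rate * 1000000 = 0.0294 * 1000000

29400


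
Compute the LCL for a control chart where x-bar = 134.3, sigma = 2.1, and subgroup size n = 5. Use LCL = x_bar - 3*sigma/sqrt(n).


LCL = 134.3 - 3 * 2.1 / sqrt(5)

131.48


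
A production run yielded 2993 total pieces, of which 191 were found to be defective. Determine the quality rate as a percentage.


Formula: Quality Rate = Good Pieces / Total Pieces * 100
Good pieces = 2993 - 191 = 2802
QR = 2802 / 2993 * 100 = 93.6%

93.6%


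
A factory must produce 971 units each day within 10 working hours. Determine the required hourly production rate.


Formula: Production Rate = Daily Demand / Available Hours
Rate = 971 units/day / 10 hours/day
Rate = 97.1 units/hour

97.1 units/hour


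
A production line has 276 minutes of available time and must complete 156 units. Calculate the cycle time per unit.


Formula: CT = Available Time / Number of Units
CT = 276 min / 156 units
CT = 1.77 min/unit

1.77 min/unit


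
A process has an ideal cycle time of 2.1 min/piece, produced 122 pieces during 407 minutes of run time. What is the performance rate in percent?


Formula: Performance = (Ideal CT * Total Count) / Run Time * 100
Ideal output time = 2.1 * 122 = 256.2 min
Performance = 256.2 / 407 * 100 = 62.9%

62.9%


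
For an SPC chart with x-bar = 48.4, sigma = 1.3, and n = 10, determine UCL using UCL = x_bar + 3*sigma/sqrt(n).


UCL = 48.4 + 3 * 1.3 / sqrt(10)

49.63


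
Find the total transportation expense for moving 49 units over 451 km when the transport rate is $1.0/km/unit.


TC = dist * cost * units = 451 * 1.0 * 49 = $22099.00

$22099.00


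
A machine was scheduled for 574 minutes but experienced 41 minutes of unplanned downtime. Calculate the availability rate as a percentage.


Formula: Availability = (Planned Time - Downtime) / Planned Time * 100
Uptime = 574 - 41 = 533 min
Availability = 533 / 574 * 100 = 92.9%

92.9%


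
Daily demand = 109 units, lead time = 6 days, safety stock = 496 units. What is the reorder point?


Formula: ROP = (Daily Demand * Lead Time) + Safety Stock
Demand during lead time = 109 * 6 = 654 units
ROP = 654 + 496 = 1150 units

1150 units


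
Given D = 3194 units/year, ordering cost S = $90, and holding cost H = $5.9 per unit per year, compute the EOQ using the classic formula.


Formula: EOQ = sqrt(2 * D * S / H)
Numerator: 2 * 3194 * 90 = 574920
2DS/H = 574920 / 5.9 = 97444.1
EOQ = sqrt(97444.1) = 312.2 units

312.2 units


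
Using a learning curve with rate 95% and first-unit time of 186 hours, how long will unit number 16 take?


Formula: T_n = T_1 * (learning_rate)^(log2(n)) where learning_rate = rate/100
Doublings = log2(16) = 4
T_n = 186 * 0.95^4
T_n = 186 * 0.8145 = 151.5 hours

151.5 hours


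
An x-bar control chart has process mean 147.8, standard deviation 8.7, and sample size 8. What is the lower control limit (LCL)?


LCL = 147.8 - 3 * 8.7 / sqrt(8)

138.57


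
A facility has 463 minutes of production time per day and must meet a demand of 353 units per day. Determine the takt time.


Formula: Takt Time = Available Production Time / Customer Demand
Takt = 463 min/day / 353 units/day
Takt = 1.31 min/unit

1.31 min/unit


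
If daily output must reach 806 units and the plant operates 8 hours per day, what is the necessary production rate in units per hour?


Formula: Production Rate = Daily Demand / Available Hours
Rate = 806 units/day / 8 hours/day
Rate = 100.8 units/hour

100.8 units/hour


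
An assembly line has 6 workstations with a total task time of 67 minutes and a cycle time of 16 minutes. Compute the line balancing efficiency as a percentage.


Formula: Efficiency = Sum of Task Times / (N_stations * CT) * 100
Total station capacity = 6 stations * 16 min = 96 min
Efficiency = 67 / 96 * 100 = 69.8%

69.8%


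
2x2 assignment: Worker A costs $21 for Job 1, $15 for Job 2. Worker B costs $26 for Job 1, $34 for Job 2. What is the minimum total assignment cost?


Option 1: A->1 + B->2 = $21 + $34 = $55
Option 2: A->2 + B->1 = $15 + $26 = $41
Min cost = min($55, $41) = $41

$41


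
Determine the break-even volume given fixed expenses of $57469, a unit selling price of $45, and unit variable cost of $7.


Formula: BEQ = Fixed Costs / (Price - Variable Cost)
Contribution margin = $45 - $7 = $38/unit
BEQ = ceil($57469 / $38/unit) = ceil(1512.34) = 1513 units

1513 units


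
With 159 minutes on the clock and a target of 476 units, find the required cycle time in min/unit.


Formula: CT = Available Time / Number of Units
CT = 159 min / 476 units
CT = 0.33 min/unit

0.33 min/unit


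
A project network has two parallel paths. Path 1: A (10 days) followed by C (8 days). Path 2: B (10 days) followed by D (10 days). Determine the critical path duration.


Path 1 = 10 + 8 = 18 days
Path 2 = 10 + 10 = 20 days
Duration = max(18, 20) = 20 days

20 days


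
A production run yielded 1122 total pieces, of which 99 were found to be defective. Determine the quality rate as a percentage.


Formula: Quality Rate = Good Pieces / Total Pieces * 100
Good pieces = 1122 - 99 = 1023
QR = 1023 / 1122 * 100 = 91.2%

91.2%


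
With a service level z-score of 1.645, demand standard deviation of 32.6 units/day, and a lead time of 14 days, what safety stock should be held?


Formula: SS = z * sigma_d * sqrt(LT)
sqrt(LT) = sqrt(14) = 3.7417
SS = 1.645 * 32.6 * 3.7417
SS = 200.7 units

200.7 units


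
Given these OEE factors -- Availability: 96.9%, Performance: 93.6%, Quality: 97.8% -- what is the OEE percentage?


Formula: OEE = Availability * Performance * Quality / 10000
A * P = 96.9% * 93.6% / 100 = 90.7%
OEE = 90.7% * 97.8% / 100 = 88.7%

88.7%


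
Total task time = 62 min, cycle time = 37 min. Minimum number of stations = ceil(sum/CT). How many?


Formula: N_min = ceil(Sum of Task Times / Cycle Time)
N_min = ceil(62 min / 37 min) = ceil(1.6757)
N_min = 2 stations

2


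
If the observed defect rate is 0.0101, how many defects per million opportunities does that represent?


DPMO = defect_rate * 1000000 = 0.0101 * 1000000

10100


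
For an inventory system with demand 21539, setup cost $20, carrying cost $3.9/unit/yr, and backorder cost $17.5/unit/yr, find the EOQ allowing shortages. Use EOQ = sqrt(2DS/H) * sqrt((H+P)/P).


Formula: EOQ* = sqrt(2DS/H) * sqrt((H+P)/P)
Base EOQ = sqrt(2*21539*20/3.9) = 470.01 units
Correction = sqrt((3.9+17.5)/17.5) = 1.10583
EOQ* = 470.01 * 1.10583 = 519.8 units

519.8 units


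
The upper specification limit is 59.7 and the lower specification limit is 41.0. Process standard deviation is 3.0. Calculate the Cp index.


Cp = (59.7 - 41.0) / (6 * 3.0)

1.04


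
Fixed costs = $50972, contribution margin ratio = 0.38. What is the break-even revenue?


Formula: BER = Fixed Costs / Contribution Margin Ratio
BER = $50972 / 0.38
BER = $134136.84 (to the nearest cent)

$134136.84


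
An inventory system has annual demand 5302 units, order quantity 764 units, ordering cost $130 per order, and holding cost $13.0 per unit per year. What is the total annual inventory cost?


TC = 5302/764 * 130 + 764/2 * 13.0

$5868.17


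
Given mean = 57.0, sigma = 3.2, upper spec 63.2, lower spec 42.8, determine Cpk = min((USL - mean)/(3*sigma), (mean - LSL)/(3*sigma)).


Cpu = (63.2 - 57.0) / (3 * 3.2) = 0.65
Cpl = (57.0 - 42.8) / (3 * 3.2) = 1.48
Cpk = min(0.65, 1.48) = 0.65

0.65


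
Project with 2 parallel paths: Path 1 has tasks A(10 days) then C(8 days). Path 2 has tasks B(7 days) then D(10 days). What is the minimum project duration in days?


Path 1 = 10 + 8 = 18 days
Path 2 = 7 + 10 = 17 days
Duration = max(18, 17) = 18 days

18 days


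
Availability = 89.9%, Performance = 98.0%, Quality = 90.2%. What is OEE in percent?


Formula: OEE = Availability * Performance * Quality / 10000
A * P = 89.9% * 98.0% / 100 = 88.1%
OEE = 88.1% * 90.2% / 100 = 79.5%

79.5%


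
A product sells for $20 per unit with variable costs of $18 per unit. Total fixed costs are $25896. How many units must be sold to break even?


Formula: BEQ = Fixed Costs / (Price - Variable Cost)
Contribution margin = $20 - $18 = $2/unit
BEQ = ceil($25896 / $2/unit) = ceil(12948.0) = 12948 units

12948 units


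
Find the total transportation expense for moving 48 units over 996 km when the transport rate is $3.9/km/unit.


TC = dist * cost * units = 996 * 3.9 * 48 = $186451.20

$186451.20


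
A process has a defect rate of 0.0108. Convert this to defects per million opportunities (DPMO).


DPMO = defect_rate * 1000000 = 0.0108 * 1000000

10800


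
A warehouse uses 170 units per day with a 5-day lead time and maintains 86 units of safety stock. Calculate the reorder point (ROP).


Formula: ROP = (Daily Demand * Lead Time) + Safety Stock
Demand during lead time = 170 * 5 = 850 units
ROP = 850 + 86 = 936 units

936 units


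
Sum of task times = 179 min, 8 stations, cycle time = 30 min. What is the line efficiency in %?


Formula: Efficiency = Sum of Task Times / (N_stations * CT) * 100
Total station capacity = 8 stations * 30 min = 240 min
Efficiency = 179 / 240 * 100 = 74.6%

74.6%


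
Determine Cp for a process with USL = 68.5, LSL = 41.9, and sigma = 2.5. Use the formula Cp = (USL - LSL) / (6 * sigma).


Cp = (68.5 - 41.9) / (6 * 2.5)

1.77


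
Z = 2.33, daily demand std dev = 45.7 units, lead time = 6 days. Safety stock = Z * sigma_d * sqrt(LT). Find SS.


Formula: SS = z * sigma_d * sqrt(LT)
sqrt(LT) = sqrt(6) = 2.4495
SS = 2.33 * 45.7 * 2.4495
SS = 260.8 units

260.8 units


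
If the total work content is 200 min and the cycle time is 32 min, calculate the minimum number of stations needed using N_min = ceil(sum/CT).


Formula: N_min = ceil(Sum of Task Times / Cycle Time)
N_min = ceil(200 min / 32 min) = ceil(6.25)
N_min = 7 stations

7


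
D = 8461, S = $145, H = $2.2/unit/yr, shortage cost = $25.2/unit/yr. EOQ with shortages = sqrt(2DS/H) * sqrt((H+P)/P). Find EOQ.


Formula: EOQ* = sqrt(2DS/H) * sqrt((H+P)/P)
Base EOQ = sqrt(2*8461*145/2.2) = 1056.08 units
Correction = sqrt((2.2+25.2)/25.2) = 1.04274
EOQ* = 1056.08 * 1.04274 = 1101.2 units

1101.2 units


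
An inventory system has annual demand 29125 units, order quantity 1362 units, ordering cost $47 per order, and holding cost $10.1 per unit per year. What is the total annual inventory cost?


TC = 29125/1362 * 47 + 1362/2 * 10.1

$7883.15


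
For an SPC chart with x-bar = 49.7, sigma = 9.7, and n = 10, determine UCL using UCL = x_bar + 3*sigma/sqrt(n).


UCL = 49.7 + 3 * 9.7 / sqrt(10)

58.9


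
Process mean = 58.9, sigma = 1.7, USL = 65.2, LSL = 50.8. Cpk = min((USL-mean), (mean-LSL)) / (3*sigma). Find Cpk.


Cpu = (65.2 - 58.9) / (3 * 1.7) = 1.24
Cpl = (58.9 - 50.8) / (3 * 1.7) = 1.59
Cpk = min(1.24, 1.59) = 1.24

1.24


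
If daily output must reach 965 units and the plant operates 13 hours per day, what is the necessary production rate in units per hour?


Formula: Production Rate = Daily Demand / Available Hours
Rate = 965 units/day / 13 hours/day
Rate = 74.2 units/hour

74.2 units/hour


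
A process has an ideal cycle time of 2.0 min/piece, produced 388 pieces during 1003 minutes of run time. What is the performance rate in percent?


Formula: Performance = (Ideal CT * Total Count) / Run Time * 100
Ideal output time = 2.0 * 388 = 776.0 min
Performance = 776.0 / 1003 * 100 = 77.4%

77.4%


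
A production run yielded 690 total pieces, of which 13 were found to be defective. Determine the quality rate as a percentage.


Formula: Quality Rate = Good Pieces / Total Pieces * 100
Good pieces = 690 - 13 = 677
QR = 677 / 690 * 100 = 98.1%

98.1%


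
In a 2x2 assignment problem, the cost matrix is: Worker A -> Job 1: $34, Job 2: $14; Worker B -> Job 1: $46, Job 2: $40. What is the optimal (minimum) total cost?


Option 1: A->1 + B->2 = $34 + $40 = $74
Option 2: A->2 + B->1 = $14 + $46 = $60
Min cost = min($74, $60) = $60

$60


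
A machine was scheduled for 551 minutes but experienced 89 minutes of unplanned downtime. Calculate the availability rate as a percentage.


Formula: Availability = (Planned Time - Downtime) / Planned Time * 100
Uptime = 551 - 89 = 462 min
Availability = 462 / 551 * 100 = 83.8%

83.8%


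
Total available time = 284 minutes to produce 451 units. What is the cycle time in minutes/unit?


Formula: CT = Available Time / Number of Units
CT = 284 min / 451 units
CT = 0.63 min/unit

0.63 min/unit


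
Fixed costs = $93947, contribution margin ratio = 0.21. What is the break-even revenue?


Formula: BER = Fixed Costs / Contribution Margin Ratio
BER = $93947 / 0.21
BER = $447366.67 (to the nearest cent)

$447366.67


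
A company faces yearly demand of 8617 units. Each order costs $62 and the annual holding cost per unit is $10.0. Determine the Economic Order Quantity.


Formula: EOQ = sqrt(2 * D * S / H)
Numerator: 2 * 8617 * 62 = 1068508
2DS/H = 1068508 / 10.0 = 106850.8
EOQ = sqrt(106850.8) = 326.9 units

326.9 units


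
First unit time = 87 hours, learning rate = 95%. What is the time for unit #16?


Formula: T_n = T_1 * (learning_rate)^(log2(n)) where learning_rate = rate/100
Doublings = log2(16) = 4
T_n = 87 * 0.95^4
T_n = 87 * 0.8145 = 70.9 hours

70.9 hours


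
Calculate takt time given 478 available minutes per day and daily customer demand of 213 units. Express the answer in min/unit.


Formula: Takt Time = Available Production Time / Customer Demand
Takt = 478 min/day / 213 units/day
Takt = 2.24 min/unit

2.24 min/unit


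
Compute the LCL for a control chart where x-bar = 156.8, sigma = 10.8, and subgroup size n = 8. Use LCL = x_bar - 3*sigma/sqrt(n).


LCL = 156.8 - 3 * 10.8 / sqrt(8)

145.34


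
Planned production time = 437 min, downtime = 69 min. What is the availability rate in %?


Formula: Availability = (Planned Time - Downtime) / Planned Time * 100
Uptime = 437 - 69 = 368 min
Availability = 368 / 437 * 100 = 84.2%

84.2%


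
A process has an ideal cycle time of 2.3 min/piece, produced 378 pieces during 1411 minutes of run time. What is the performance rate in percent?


Formula: Performance = (Ideal CT * Total Count) / Run Time * 100
Ideal output time = 2.3 * 378 = 869.4 min
Performance = 869.4 / 1411 * 100 = 61.6%

61.6%


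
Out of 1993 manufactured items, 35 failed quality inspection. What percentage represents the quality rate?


Formula: Quality Rate = Good Pieces / Total Pieces * 100
Good pieces = 1993 - 35 = 1958
QR = 1958 / 1993 * 100 = 98.2%

98.2%


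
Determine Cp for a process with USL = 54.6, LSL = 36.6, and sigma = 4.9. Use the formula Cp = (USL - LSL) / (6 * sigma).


Cp = (54.6 - 36.6) / (6 * 4.9)

0.61


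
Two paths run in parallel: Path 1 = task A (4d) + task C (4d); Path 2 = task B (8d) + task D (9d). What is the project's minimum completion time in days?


Path 1 = 4 + 4 = 8 days
Path 2 = 8 + 9 = 17 days
Duration = max(8, 17) = 17 days

17 days


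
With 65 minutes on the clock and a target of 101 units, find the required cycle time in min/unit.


Formula: CT = Available Time / Number of Units
CT = 65 min / 101 units
CT = 0.64 min/unit

0.64 min/unit


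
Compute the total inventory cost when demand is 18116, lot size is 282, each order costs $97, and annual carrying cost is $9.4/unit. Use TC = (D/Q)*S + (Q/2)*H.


TC = 18116/282 * 97 + 282/2 * 9.4

$7556.79


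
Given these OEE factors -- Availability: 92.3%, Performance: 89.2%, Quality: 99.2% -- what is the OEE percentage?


Formula: OEE = Availability * Performance * Quality / 10000
A * P = 92.3% * 89.2% / 100 = 82.33%
OEE = 82.33% * 99.2% / 100 = 81.7%

81.7%


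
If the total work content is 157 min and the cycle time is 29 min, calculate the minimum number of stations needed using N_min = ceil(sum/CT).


Formula: N_min = ceil(Sum of Task Times / Cycle Time)
N_min = ceil(157 min / 29 min) = ceil(5.4138)
N_min = 6 stations

6


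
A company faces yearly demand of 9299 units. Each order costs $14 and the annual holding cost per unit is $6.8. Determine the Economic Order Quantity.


Formula: EOQ = sqrt(2 * D * S / H)
Numerator: 2 * 9299 * 14 = 260372
2DS/H = 260372 / 6.8 = 38290.0
EOQ = sqrt(38290.0) = 195.7 units

195.7 units


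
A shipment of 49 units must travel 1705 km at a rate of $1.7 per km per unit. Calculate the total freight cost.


TC = dist * cost * units = 1705 * 1.7 * 49 = $142026.50

$142026.50


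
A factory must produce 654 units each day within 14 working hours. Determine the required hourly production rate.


Formula: Production Rate = Daily Demand / Available Hours
Rate = 654 units/day / 14 hours/day
Rate = 46.7 units/hour

46.7 units/hour


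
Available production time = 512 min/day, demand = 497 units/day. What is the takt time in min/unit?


Formula: Takt Time = Available Production Time / Customer Demand
Takt = 512 min/day / 497 units/day
Takt = 1.03 min/unit

1.03 min/unit


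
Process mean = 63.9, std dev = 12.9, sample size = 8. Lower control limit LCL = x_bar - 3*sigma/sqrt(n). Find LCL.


LCL = 63.9 - 3 * 12.9 / sqrt(8)

50.22


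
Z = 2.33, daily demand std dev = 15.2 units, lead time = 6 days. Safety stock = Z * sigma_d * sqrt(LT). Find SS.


Formula: SS = z * sigma_d * sqrt(LT)
sqrt(LT) = sqrt(6) = 2.4495
SS = 2.33 * 15.2 * 2.4495
SS = 86.8 units

86.8 units
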